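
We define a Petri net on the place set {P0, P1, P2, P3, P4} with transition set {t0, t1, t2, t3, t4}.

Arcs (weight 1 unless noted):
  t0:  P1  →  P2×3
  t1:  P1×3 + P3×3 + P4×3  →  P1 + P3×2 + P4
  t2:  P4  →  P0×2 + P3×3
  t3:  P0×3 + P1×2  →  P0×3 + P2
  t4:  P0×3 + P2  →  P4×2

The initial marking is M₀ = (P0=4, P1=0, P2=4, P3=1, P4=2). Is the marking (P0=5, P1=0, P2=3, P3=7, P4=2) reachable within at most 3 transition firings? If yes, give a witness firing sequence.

YES — reachable via ⟨t2, t2, t4⟩ (3 firings)

step 1: fire t2:  (P0=4, P1=0, P2=4, P3=1, P4=2) → (P0=6, P1=0, P2=4, P3=4, P4=1)
step 2: fire t2:  (P0=6, P1=0, P2=4, P3=4, P4=1) → (P0=8, P1=0, P2=4, P3=7, P4=0)
step 3: fire t4:  (P0=8, P1=0, P2=4, P3=7, P4=0) → (P0=5, P1=0, P2=3, P3=7, P4=2)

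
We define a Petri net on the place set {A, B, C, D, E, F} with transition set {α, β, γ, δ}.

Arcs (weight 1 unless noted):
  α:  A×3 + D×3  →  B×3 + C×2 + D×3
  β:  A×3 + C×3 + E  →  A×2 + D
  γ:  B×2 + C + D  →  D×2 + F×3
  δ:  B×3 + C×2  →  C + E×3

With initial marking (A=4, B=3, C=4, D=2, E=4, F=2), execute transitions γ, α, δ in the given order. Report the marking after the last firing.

step 1: fire γ:  (A=4, B=3, C=4, D=2, E=4, F=2) → (A=4, B=1, C=3, D=3, E=4, F=5)
step 2: fire α:  (A=4, B=1, C=3, D=3, E=4, F=5) → (A=1, B=4, C=5, D=3, E=4, F=5)
step 3: fire δ:  (A=1, B=4, C=5, D=3, E=4, F=5) → (A=1, B=1, C=4, D=3, E=7, F=5)

(A=1, B=1, C=4, D=3, E=7, F=5)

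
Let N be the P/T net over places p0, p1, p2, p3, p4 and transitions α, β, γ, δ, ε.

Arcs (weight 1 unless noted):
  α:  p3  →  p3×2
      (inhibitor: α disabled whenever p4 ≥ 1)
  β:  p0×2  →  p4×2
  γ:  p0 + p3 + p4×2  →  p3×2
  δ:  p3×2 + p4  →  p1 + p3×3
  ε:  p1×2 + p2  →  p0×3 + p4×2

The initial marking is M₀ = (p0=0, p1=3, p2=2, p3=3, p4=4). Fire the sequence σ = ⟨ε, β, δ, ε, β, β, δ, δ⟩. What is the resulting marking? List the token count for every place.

step 1: fire ε:  (p0=0, p1=3, p2=2, p3=3, p4=4) → (p0=3, p1=1, p2=1, p3=3, p4=6)
step 2: fire β:  (p0=3, p1=1, p2=1, p3=3, p4=6) → (p0=1, p1=1, p2=1, p3=3, p4=8)
step 3: fire δ:  (p0=1, p1=1, p2=1, p3=3, p4=8) → (p0=1, p1=2, p2=1, p3=4, p4=7)
step 4: fire ε:  (p0=1, p1=2, p2=1, p3=4, p4=7) → (p0=4, p1=0, p2=0, p3=4, p4=9)
step 5: fire β:  (p0=4, p1=0, p2=0, p3=4, p4=9) → (p0=2, p1=0, p2=0, p3=4, p4=11)
step 6: fire β:  (p0=2, p1=0, p2=0, p3=4, p4=11) → (p0=0, p1=0, p2=0, p3=4, p4=13)
step 7: fire δ:  (p0=0, p1=0, p2=0, p3=4, p4=13) → (p0=0, p1=1, p2=0, p3=5, p4=12)
step 8: fire δ:  (p0=0, p1=1, p2=0, p3=5, p4=12) → (p0=0, p1=2, p2=0, p3=6, p4=11)

(p0=0, p1=2, p2=0, p3=6, p4=11)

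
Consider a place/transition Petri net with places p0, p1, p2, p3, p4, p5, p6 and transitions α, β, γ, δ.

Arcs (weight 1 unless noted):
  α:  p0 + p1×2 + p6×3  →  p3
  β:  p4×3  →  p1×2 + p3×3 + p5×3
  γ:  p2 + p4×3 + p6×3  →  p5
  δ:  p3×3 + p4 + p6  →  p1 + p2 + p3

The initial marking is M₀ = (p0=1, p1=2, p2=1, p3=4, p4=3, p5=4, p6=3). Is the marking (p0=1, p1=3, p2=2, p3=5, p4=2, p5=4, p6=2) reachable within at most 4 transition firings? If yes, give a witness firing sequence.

depth 0: 1 marking
depth 1: 5 markings reached so far
depth 2: 6 markings reached so far
depth 3: 6 markings reached so far
(frontier empty at depth 3; search complete)
target is not among the 6 markings reachable within 4 steps

NO — not reachable within 4 firings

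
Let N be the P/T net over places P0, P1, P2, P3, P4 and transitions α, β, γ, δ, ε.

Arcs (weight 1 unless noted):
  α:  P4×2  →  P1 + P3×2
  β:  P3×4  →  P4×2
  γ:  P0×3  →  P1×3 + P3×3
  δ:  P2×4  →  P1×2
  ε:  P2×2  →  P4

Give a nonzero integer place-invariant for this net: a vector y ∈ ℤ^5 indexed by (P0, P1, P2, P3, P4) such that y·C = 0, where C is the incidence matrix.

Incidence matrix C (rows=places, cols=transitions):
        α    β    γ    δ    ε
   P0   0    0   -3    0    0
   P1   1    0    3    2    0
   P2   0    0    0   -4   -2
   P3   2   -4    3    0    0
   P4  -2    2    0    0    1

Candidate y = [3, 2, 1, 1, 2]; check y·C column-wise:
  col α: 3·0 + 2·1 + 1·0 + 1·2 + 2·-2 = 0
  col β: 3·0 + 2·0 + 1·0 + 1·-4 + 2·2 = 0
  col γ: 3·-3 + 2·3 + 1·0 + 1·3 + 2·0 = 0
  col δ: 3·0 + 2·2 + 1·-4 + 1·0 + 2·0 = 0
  col ε: 3·0 + 2·0 + 1·-2 + 1·0 + 2·1 = 0

y = (P0:3, P1:2, P2:1, P3:1, P4:2)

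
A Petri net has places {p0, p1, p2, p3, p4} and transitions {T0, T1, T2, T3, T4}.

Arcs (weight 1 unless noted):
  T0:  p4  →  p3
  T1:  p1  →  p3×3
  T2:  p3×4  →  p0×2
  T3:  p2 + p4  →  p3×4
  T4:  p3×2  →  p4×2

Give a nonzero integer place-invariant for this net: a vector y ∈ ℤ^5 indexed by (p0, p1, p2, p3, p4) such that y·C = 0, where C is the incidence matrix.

Incidence matrix C (rows=places, cols=transitions):
       T0   T1   T2   T3   T4
   p0   0    0    2    0    0
   p1   0   -1    0    0    0
   p2   0    0    0   -1    0
   p3   1    3   -4    4   -2
   p4  -1    0    0   -1    2

Candidate y = [2, 3, 3, 1, 1]; check y·C column-wise:
  col T0: 2·0 + 3·0 + 3·0 + 1·1 + 1·-1 = 0
  col T1: 2·0 + 3·-1 + 3·0 + 1·3 + 1·0 = 0
  col T2: 2·2 + 3·0 + 3·0 + 1·-4 + 1·0 = 0
  col T3: 2·0 + 3·0 + 3·-1 + 1·4 + 1·-1 = 0
  col T4: 2·0 + 3·0 + 3·0 + 1·-2 + 1·2 = 0

y = (p0:2, p1:3, p2:3, p3:1, p4:1)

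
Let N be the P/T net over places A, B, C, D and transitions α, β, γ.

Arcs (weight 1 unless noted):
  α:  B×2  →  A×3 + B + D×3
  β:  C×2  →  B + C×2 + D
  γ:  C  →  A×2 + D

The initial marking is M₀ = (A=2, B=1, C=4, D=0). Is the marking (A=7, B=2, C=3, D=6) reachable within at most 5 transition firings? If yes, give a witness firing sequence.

YES — reachable via ⟨β, α, β, γ⟩ (4 firings)

step 1: fire β:  (A=2, B=1, C=4, D=0) → (A=2, B=2, C=4, D=1)
step 2: fire α:  (A=2, B=2, C=4, D=1) → (A=5, B=1, C=4, D=4)
step 3: fire β:  (A=5, B=1, C=4, D=4) → (A=5, B=2, C=4, D=5)
step 4: fire γ:  (A=5, B=2, C=4, D=5) → (A=7, B=2, C=3, D=6)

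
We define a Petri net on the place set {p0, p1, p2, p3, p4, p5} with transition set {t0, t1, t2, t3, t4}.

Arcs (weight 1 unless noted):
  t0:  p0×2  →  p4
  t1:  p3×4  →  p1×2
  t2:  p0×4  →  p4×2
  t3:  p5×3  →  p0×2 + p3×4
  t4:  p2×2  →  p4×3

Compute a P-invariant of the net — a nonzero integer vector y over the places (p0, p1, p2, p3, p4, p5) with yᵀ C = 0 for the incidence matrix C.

y = (p0:2, p1:-2, p2:6, p3:-1, p4:4, p5:0)

Incidence matrix C (rows=places, cols=transitions):
       t0   t1   t2   t3   t4
   p0  -2    0   -4    2    0
   p1   0    2    0    0    0
   p2   0    0    0    0   -2
   p3   0   -4    0    4    0
   p4   1    0    2    0    3
   p5   0    0    0   -3    0

Candidate y = [2, -2, 6, -1, 4, 0]; check y·C column-wise:
  col t0: 2·-2 + -2·0 + 6·0 + -1·0 + 4·1 = 0
  col t1: 2·0 + -2·2 + 6·0 + -1·-4 + 4·0 = 0
  col t2: 2·-4 + -2·0 + 6·0 + -1·0 + 4·2 = 0
  col t3: 2·2 + -2·0 + 6·0 + -1·4 + 4·0 + 0·-3 = 0
  col t4: 2·0 + -2·0 + 6·-2 + -1·0 + 4·3 = 0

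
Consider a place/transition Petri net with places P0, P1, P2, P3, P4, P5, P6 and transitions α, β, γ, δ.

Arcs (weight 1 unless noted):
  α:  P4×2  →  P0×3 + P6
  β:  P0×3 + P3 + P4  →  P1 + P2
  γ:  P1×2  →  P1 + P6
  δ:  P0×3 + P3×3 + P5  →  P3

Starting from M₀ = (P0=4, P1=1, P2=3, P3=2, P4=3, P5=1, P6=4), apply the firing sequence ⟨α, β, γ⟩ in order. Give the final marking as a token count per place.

(P0=4, P1=1, P2=4, P3=1, P4=0, P5=1, P6=6)

step 1: fire α:  (P0=4, P1=1, P2=3, P3=2, P4=3, P5=1, P6=4) → (P0=7, P1=1, P2=3, P3=2, P4=1, P5=1, P6=5)
step 2: fire β:  (P0=7, P1=1, P2=3, P3=2, P4=1, P5=1, P6=5) → (P0=4, P1=2, P2=4, P3=1, P4=0, P5=1, P6=5)
step 3: fire γ:  (P0=4, P1=2, P2=4, P3=1, P4=0, P5=1, P6=5) → (P0=4, P1=1, P2=4, P3=1, P4=0, P5=1, P6=6)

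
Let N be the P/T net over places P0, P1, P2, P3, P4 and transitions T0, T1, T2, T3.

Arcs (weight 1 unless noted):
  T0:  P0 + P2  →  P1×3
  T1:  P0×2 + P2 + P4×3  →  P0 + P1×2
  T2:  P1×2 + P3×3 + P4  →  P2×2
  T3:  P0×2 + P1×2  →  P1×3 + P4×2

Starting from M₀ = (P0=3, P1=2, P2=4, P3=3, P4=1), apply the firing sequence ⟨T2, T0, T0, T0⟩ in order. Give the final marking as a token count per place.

(P0=0, P1=9, P2=3, P3=0, P4=0)

step 1: fire T2:  (P0=3, P1=2, P2=4, P3=3, P4=1) → (P0=3, P1=0, P2=6, P3=0, P4=0)
step 2: fire T0:  (P0=3, P1=0, P2=6, P3=0, P4=0) → (P0=2, P1=3, P2=5, P3=0, P4=0)
step 3: fire T0:  (P0=2, P1=3, P2=5, P3=0, P4=0) → (P0=1, P1=6, P2=4, P3=0, P4=0)
step 4: fire T0:  (P0=1, P1=6, P2=4, P3=0, P4=0) → (P0=0, P1=9, P2=3, P3=0, P4=0)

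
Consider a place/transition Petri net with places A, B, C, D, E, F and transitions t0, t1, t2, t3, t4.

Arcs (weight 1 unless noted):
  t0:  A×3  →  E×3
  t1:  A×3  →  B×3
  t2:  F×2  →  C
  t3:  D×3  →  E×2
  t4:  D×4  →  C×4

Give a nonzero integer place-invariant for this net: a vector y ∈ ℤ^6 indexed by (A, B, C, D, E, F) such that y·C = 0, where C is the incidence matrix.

y = (A:3, B:3, C:2, D:2, E:3, F:1)

Incidence matrix C (rows=places, cols=transitions):
       t0   t1   t2   t3   t4
    A  -3   -3    0    0    0
    B   0    3    0    0    0
    C   0    0    1    0    4
    D   0    0    0   -3   -4
    E   3    0    0    2    0
    F   0    0   -2    0    0

Candidate y = [3, 3, 2, 2, 3, 1]; check y·C column-wise:
  col t0: 3·-3 + 3·0 + 2·0 + 2·0 + 3·3 + 1·0 = 0
  col t1: 3·-3 + 3·3 + 2·0 + 2·0 + 3·0 + 1·0 = 0
  col t2: 3·0 + 3·0 + 2·1 + 2·0 + 3·0 + 1·-2 = 0
  col t3: 3·0 + 3·0 + 2·0 + 2·-3 + 3·2 + 1·0 = 0
  col t4: 3·0 + 3·0 + 2·4 + 2·-4 + 3·0 + 1·0 = 0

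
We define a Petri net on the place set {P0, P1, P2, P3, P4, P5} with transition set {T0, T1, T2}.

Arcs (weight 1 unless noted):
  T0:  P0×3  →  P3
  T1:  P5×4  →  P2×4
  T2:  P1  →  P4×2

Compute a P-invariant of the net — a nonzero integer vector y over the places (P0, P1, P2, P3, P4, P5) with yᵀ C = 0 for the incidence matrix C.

Incidence matrix C (rows=places, cols=transitions):
       T0   T1   T2
   P0  -3    0    0
   P1   0    0   -1
   P2   0    4    0
   P3   1    0    0
   P4   0    0    2
   P5   0   -4    0

Candidate y = [1, 0, 0, 3, 0, 0]; check y·C column-wise:
  col T0: 1·-3 + 3·1 = 0
  col T1: 1·0 + 0·4 + 3·0 + 0·-4 = 0
  col T2: 1·0 + 0·-1 + 3·0 + 0·2 = 0

y = (P0:1, P1:0, P2:0, P3:3, P4:0, P5:0)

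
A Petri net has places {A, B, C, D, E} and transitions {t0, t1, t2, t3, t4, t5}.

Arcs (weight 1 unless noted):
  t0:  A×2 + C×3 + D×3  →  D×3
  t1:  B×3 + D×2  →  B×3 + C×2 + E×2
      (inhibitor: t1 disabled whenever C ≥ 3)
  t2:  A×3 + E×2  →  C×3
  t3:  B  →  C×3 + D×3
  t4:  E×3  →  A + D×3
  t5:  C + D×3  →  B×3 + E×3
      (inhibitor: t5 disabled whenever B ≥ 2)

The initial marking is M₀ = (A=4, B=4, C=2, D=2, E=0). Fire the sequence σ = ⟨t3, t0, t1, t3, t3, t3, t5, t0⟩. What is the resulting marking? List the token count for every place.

step 1: fire t3:  (A=4, B=4, C=2, D=2, E=0) → (A=4, B=3, C=5, D=5, E=0)
step 2: fire t0:  (A=4, B=3, C=5, D=5, E=0) → (A=2, B=3, C=2, D=5, E=0)
step 3: fire t1:  (A=2, B=3, C=2, D=5, E=0) → (A=2, B=3, C=4, D=3, E=2)
step 4: fire t3:  (A=2, B=3, C=4, D=3, E=2) → (A=2, B=2, C=7, D=6, E=2)
step 5: fire t3:  (A=2, B=2, C=7, D=6, E=2) → (A=2, B=1, C=10, D=9, E=2)
step 6: fire t3:  (A=2, B=1, C=10, D=9, E=2) → (A=2, B=0, C=13, D=12, E=2)
step 7: fire t5:  (A=2, B=0, C=13, D=12, E=2) → (A=2, B=3, C=12, D=9, E=5)
step 8: fire t0:  (A=2, B=3, C=12, D=9, E=5) → (A=0, B=3, C=9, D=9, E=5)

(A=0, B=3, C=9, D=9, E=5)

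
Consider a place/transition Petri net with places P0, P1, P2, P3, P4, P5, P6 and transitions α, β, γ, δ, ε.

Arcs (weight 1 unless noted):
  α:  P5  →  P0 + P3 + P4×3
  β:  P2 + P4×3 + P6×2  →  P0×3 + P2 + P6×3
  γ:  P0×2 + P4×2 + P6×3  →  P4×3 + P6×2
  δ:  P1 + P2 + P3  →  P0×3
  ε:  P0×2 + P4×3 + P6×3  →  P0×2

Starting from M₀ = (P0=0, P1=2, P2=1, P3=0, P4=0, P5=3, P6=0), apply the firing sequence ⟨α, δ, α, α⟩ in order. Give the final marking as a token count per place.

step 1: fire α:  (P0=0, P1=2, P2=1, P3=0, P4=0, P5=3, P6=0) → (P0=1, P1=2, P2=1, P3=1, P4=3, P5=2, P6=0)
step 2: fire δ:  (P0=1, P1=2, P2=1, P3=1, P4=3, P5=2, P6=0) → (P0=4, P1=1, P2=0, P3=0, P4=3, P5=2, P6=0)
step 3: fire α:  (P0=4, P1=1, P2=0, P3=0, P4=3, P5=2, P6=0) → (P0=5, P1=1, P2=0, P3=1, P4=6, P5=1, P6=0)
step 4: fire α:  (P0=5, P1=1, P2=0, P3=1, P4=6, P5=1, P6=0) → (P0=6, P1=1, P2=0, P3=2, P4=9, P5=0, P6=0)

(P0=6, P1=1, P2=0, P3=2, P4=9, P5=0, P6=0)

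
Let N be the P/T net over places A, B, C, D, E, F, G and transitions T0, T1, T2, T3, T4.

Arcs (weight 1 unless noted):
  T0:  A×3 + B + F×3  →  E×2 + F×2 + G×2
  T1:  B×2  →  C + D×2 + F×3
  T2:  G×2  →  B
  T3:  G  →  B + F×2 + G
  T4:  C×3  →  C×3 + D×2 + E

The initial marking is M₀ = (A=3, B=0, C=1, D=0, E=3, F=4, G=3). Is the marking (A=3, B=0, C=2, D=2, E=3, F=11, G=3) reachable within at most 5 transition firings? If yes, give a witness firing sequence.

step 1: fire T3:  (A=3, B=0, C=1, D=0, E=3, F=4, G=3) → (A=3, B=1, C=1, D=0, E=3, F=6, G=3)
step 2: fire T3:  (A=3, B=1, C=1, D=0, E=3, F=6, G=3) → (A=3, B=2, C=1, D=0, E=3, F=8, G=3)
step 3: fire T1:  (A=3, B=2, C=1, D=0, E=3, F=8, G=3) → (A=3, B=0, C=2, D=2, E=3, F=11, G=3)

YES — reachable via ⟨T3, T3, T1⟩ (3 firings)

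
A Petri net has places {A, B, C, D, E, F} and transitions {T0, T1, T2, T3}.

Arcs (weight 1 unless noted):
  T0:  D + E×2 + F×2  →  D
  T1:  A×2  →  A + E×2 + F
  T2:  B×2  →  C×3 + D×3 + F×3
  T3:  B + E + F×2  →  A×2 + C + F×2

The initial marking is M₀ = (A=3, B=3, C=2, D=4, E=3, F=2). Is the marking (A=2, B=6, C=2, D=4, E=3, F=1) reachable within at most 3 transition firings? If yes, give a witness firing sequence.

NO — not reachable within 3 firings

depth 0: 1 marking
depth 1: 5 markings reached so far
depth 2: 13 markings reached so far
depth 3: 22 markings reached so far
target is not among the 22 markings reachable within 3 steps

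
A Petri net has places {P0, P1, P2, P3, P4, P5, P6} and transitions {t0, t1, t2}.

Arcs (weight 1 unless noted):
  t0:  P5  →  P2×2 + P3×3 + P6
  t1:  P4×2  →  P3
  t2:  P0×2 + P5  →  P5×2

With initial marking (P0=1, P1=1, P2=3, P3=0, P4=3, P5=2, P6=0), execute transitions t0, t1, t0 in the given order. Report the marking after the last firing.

(P0=1, P1=1, P2=7, P3=7, P4=1, P5=0, P6=2)

step 1: fire t0:  (P0=1, P1=1, P2=3, P3=0, P4=3, P5=2, P6=0) → (P0=1, P1=1, P2=5, P3=3, P4=3, P5=1, P6=1)
step 2: fire t1:  (P0=1, P1=1, P2=5, P3=3, P4=3, P5=1, P6=1) → (P0=1, P1=1, P2=5, P3=4, P4=1, P5=1, P6=1)
step 3: fire t0:  (P0=1, P1=1, P2=5, P3=4, P4=1, P5=1, P6=1) → (P0=1, P1=1, P2=7, P3=7, P4=1, P5=0, P6=2)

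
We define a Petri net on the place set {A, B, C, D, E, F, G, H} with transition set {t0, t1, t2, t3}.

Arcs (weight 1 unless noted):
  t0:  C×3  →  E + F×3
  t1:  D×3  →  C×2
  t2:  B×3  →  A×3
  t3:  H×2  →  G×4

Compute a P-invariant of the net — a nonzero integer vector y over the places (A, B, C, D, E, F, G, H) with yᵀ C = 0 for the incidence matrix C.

Incidence matrix C (rows=places, cols=transitions):
       t0   t1   t2   t3
    A   0    0    3    0
    B   0    0   -3    0
    C  -3    2    0    0
    D   0   -3    0    0
    E   1    0    0    0
    F   3    0    0    0
    G   0    0    0    4
    H   0    0    0   -2

Candidate y = [1, 1, 0, 0, 0, 0, 0, 0]; check y·C column-wise:
  col t0: 1·0 + 1·0 + 0·-3 + 0·1 + 0·3 = 0
  col t1: 1·0 + 1·0 + 0·2 + 0·-3 = 0
  col t2: 1·3 + 1·-3 = 0
  col t3: 1·0 + 1·0 + 0·4 + 0·-2 = 0

y = (A:1, B:1, C:0, D:0, E:0, F:0, G:0, H:0)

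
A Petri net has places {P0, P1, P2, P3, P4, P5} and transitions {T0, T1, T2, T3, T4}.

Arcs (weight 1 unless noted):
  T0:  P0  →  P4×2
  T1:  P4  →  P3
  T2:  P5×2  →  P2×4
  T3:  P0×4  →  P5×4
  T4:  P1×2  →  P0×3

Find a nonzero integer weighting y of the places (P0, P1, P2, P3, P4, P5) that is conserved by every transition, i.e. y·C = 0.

Incidence matrix C (rows=places, cols=transitions):
       T0   T1   T2   T3   T4
   P0  -1    0    0   -4    3
   P1   0    0    0    0   -2
   P2   0    0    4    0    0
   P3   0    1    0    0    0
   P4   2   -1    0    0    0
   P5   0    0   -2    4    0

Candidate y = [2, 3, 1, 1, 1, 2]; check y·C column-wise:
  col T0: 2·-1 + 3·0 + 1·0 + 1·0 + 1·2 + 2·0 = 0
  col T1: 2·0 + 3·0 + 1·0 + 1·1 + 1·-1 + 2·0 = 0
  col T2: 2·0 + 3·0 + 1·4 + 1·0 + 1·0 + 2·-2 = 0
  col T3: 2·-4 + 3·0 + 1·0 + 1·0 + 1·0 + 2·4 = 0
  col T4: 2·3 + 3·-2 + 1·0 + 1·0 + 1·0 + 2·0 = 0

y = (P0:2, P1:3, P2:1, P3:1, P4:1, P5:2)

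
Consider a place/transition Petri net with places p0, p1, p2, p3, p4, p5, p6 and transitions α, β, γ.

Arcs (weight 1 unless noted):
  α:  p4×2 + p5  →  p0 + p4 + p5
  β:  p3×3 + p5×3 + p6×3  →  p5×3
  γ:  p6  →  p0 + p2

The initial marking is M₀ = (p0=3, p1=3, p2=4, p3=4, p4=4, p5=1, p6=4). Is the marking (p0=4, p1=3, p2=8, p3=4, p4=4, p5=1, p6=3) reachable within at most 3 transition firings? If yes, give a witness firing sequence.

NO — not reachable within 3 firings

depth 0: 1 marking
depth 1: 3 markings reached so far
depth 2: 6 markings reached so far
depth 3: 10 markings reached so far
target is not among the 10 markings reachable within 3 steps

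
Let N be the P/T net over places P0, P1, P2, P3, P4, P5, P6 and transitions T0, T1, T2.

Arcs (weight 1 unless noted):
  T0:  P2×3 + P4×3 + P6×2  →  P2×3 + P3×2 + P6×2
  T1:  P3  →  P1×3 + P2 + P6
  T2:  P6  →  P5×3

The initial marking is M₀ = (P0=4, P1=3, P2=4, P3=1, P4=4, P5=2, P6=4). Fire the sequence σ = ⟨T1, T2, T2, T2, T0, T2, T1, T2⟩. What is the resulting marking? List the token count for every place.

(P0=4, P1=9, P2=6, P3=1, P4=1, P5=17, P6=1)

step 1: fire T1:  (P0=4, P1=3, P2=4, P3=1, P4=4, P5=2, P6=4) → (P0=4, P1=6, P2=5, P3=0, P4=4, P5=2, P6=5)
step 2: fire T2:  (P0=4, P1=6, P2=5, P3=0, P4=4, P5=2, P6=5) → (P0=4, P1=6, P2=5, P3=0, P4=4, P5=5, P6=4)
step 3: fire T2:  (P0=4, P1=6, P2=5, P3=0, P4=4, P5=5, P6=4) → (P0=4, P1=6, P2=5, P3=0, P4=4, P5=8, P6=3)
step 4: fire T2:  (P0=4, P1=6, P2=5, P3=0, P4=4, P5=8, P6=3) → (P0=4, P1=6, P2=5, P3=0, P4=4, P5=11, P6=2)
step 5: fire T0:  (P0=4, P1=6, P2=5, P3=0, P4=4, P5=11, P6=2) → (P0=4, P1=6, P2=5, P3=2, P4=1, P5=11, P6=2)
step 6: fire T2:  (P0=4, P1=6, P2=5, P3=2, P4=1, P5=11, P6=2) → (P0=4, P1=6, P2=5, P3=2, P4=1, P5=14, P6=1)
step 7: fire T1:  (P0=4, P1=6, P2=5, P3=2, P4=1, P5=14, P6=1) → (P0=4, P1=9, P2=6, P3=1, P4=1, P5=14, P6=2)
step 8: fire T2:  (P0=4, P1=9, P2=6, P3=1, P4=1, P5=14, P6=2) → (P0=4, P1=9, P2=6, P3=1, P4=1, P5=17, P6=1)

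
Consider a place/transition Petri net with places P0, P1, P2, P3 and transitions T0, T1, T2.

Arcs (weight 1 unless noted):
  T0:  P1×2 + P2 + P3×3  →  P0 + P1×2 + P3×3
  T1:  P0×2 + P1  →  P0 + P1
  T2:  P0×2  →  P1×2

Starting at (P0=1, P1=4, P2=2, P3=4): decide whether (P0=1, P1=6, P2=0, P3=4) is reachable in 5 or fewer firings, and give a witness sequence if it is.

YES — reachable via ⟨T0, T0, T2⟩ (3 firings)

step 1: fire T0:  (P0=1, P1=4, P2=2, P3=4) → (P0=2, P1=4, P2=1, P3=4)
step 2: fire T0:  (P0=2, P1=4, P2=1, P3=4) → (P0=3, P1=4, P2=0, P3=4)
step 3: fire T2:  (P0=3, P1=4, P2=0, P3=4) → (P0=1, P1=6, P2=0, P3=4)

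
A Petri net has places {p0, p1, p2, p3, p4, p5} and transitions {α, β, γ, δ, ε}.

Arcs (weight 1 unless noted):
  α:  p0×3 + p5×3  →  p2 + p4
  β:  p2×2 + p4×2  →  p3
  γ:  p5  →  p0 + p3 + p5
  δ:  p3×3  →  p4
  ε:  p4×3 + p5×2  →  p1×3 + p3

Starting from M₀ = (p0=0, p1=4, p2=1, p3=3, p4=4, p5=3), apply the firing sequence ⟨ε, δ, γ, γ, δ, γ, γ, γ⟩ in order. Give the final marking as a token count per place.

step 1: fire ε:  (p0=0, p1=4, p2=1, p3=3, p4=4, p5=3) → (p0=0, p1=7, p2=1, p3=4, p4=1, p5=1)
step 2: fire δ:  (p0=0, p1=7, p2=1, p3=4, p4=1, p5=1) → (p0=0, p1=7, p2=1, p3=1, p4=2, p5=1)
step 3: fire γ:  (p0=0, p1=7, p2=1, p3=1, p4=2, p5=1) → (p0=1, p1=7, p2=1, p3=2, p4=2, p5=1)
step 4: fire γ:  (p0=1, p1=7, p2=1, p3=2, p4=2, p5=1) → (p0=2, p1=7, p2=1, p3=3, p4=2, p5=1)
step 5: fire δ:  (p0=2, p1=7, p2=1, p3=3, p4=2, p5=1) → (p0=2, p1=7, p2=1, p3=0, p4=3, p5=1)
step 6: fire γ:  (p0=2, p1=7, p2=1, p3=0, p4=3, p5=1) → (p0=3, p1=7, p2=1, p3=1, p4=3, p5=1)
step 7: fire γ:  (p0=3, p1=7, p2=1, p3=1, p4=3, p5=1) → (p0=4, p1=7, p2=1, p3=2, p4=3, p5=1)
step 8: fire γ:  (p0=4, p1=7, p2=1, p3=2, p4=3, p5=1) → (p0=5, p1=7, p2=1, p3=3, p4=3, p5=1)

(p0=5, p1=7, p2=1, p3=3, p4=3, p5=1)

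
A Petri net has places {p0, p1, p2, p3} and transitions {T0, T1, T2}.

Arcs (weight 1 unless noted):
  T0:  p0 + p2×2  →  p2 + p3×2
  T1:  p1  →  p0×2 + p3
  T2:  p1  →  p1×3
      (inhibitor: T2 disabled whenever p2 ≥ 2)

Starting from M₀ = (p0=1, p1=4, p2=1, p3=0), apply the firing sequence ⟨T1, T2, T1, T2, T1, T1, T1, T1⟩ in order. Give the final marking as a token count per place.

step 1: fire T1:  (p0=1, p1=4, p2=1, p3=0) → (p0=3, p1=3, p2=1, p3=1)
step 2: fire T2:  (p0=3, p1=3, p2=1, p3=1) → (p0=3, p1=5, p2=1, p3=1)
step 3: fire T1:  (p0=3, p1=5, p2=1, p3=1) → (p0=5, p1=4, p2=1, p3=2)
step 4: fire T2:  (p0=5, p1=4, p2=1, p3=2) → (p0=5, p1=6, p2=1, p3=2)
step 5: fire T1:  (p0=5, p1=6, p2=1, p3=2) → (p0=7, p1=5, p2=1, p3=3)
step 6: fire T1:  (p0=7, p1=5, p2=1, p3=3) → (p0=9, p1=4, p2=1, p3=4)
step 7: fire T1:  (p0=9, p1=4, p2=1, p3=4) → (p0=11, p1=3, p2=1, p3=5)
step 8: fire T1:  (p0=11, p1=3, p2=1, p3=5) → (p0=13, p1=2, p2=1, p3=6)

(p0=13, p1=2, p2=1, p3=6)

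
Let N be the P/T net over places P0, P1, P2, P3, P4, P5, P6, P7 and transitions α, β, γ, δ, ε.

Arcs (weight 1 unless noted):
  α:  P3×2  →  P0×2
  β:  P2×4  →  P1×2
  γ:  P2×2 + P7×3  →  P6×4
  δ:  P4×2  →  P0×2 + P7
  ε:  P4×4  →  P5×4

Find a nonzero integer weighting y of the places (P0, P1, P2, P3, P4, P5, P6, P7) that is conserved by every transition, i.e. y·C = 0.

y = (P0:1, P1:0, P2:0, P3:1, P4:1, P5:1, P6:0, P7:0)

Incidence matrix C (rows=places, cols=transitions):
        α    β    γ    δ    ε
   P0   2    0    0    2    0
   P1   0    2    0    0    0
   P2   0   -4   -2    0    0
   P3  -2    0    0    0    0
   P4   0    0    0   -2   -4
   P5   0    0    0    0    4
   P6   0    0    4    0    0
   P7   0    0   -3    1    0

Candidate y = [1, 0, 0, 1, 1, 1, 0, 0]; check y·C column-wise:
  col α: 1·2 + 1·-2 + 1·0 + 1·0 = 0
  col β: 1·0 + 0·2 + 0·-4 + 1·0 + 1·0 + 1·0 = 0
  col γ: 1·0 + 0·-2 + 1·0 + 1·0 + 1·0 + 0·4 + 0·-3 = 0
  col δ: 1·2 + 1·0 + 1·-2 + 1·0 + 0·1 = 0
  col ε: 1·0 + 1·0 + 1·-4 + 1·4 = 0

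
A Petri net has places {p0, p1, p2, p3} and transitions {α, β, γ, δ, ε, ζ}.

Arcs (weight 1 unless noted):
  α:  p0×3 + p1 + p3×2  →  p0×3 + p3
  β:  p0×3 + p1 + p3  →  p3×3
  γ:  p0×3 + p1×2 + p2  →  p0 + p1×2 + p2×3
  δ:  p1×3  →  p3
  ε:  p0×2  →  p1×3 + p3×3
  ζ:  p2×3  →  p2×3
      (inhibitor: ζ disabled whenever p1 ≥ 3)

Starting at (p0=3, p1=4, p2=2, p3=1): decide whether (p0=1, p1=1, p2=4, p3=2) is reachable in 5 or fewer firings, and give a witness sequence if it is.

YES — reachable via ⟨γ, δ⟩ (2 firings)

step 1: fire γ:  (p0=3, p1=4, p2=2, p3=1) → (p0=1, p1=4, p2=4, p3=1)
step 2: fire δ:  (p0=1, p1=4, p2=4, p3=1) → (p0=1, p1=1, p2=4, p3=2)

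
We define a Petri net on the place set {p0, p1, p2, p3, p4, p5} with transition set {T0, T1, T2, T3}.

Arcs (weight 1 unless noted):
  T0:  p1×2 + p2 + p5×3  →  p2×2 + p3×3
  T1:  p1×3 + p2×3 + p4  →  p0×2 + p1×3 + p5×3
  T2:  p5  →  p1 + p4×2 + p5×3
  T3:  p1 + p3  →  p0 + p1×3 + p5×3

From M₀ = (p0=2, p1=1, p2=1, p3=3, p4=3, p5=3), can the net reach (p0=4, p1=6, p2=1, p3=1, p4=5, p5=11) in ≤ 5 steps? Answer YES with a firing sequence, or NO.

step 1: fire T2:  (p0=2, p1=1, p2=1, p3=3, p4=3, p5=3) → (p0=2, p1=2, p2=1, p3=3, p4=5, p5=5)
step 2: fire T3:  (p0=2, p1=2, p2=1, p3=3, p4=5, p5=5) → (p0=3, p1=4, p2=1, p3=2, p4=5, p5=8)
step 3: fire T3:  (p0=3, p1=4, p2=1, p3=2, p4=5, p5=8) → (p0=4, p1=6, p2=1, p3=1, p4=5, p5=11)

YES — reachable via ⟨T2, T3, T3⟩ (3 firings)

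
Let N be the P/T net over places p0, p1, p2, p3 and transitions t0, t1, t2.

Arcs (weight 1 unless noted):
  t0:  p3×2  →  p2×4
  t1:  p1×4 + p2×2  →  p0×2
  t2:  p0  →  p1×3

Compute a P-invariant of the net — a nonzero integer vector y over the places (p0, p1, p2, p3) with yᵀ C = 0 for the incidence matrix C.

y = (p0:3, p1:1, p2:1, p3:2)

Incidence matrix C (rows=places, cols=transitions):
       t0   t1   t2
   p0   0    2   -1
   p1   0   -4    3
   p2   4   -2    0
   p3  -2    0    0

Candidate y = [3, 1, 1, 2]; check y·C column-wise:
  col t0: 3·0 + 1·0 + 1·4 + 2·-2 = 0
  col t1: 3·2 + 1·-4 + 1·-2 + 2·0 = 0
  col t2: 3·-1 + 1·3 + 1·0 + 2·0 = 0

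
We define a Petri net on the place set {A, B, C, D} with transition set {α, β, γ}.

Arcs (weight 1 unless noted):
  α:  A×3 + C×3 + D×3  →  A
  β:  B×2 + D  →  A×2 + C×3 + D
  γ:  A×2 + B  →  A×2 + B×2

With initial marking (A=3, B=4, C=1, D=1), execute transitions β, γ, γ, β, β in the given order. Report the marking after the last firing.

step 1: fire β:  (A=3, B=4, C=1, D=1) → (A=5, B=2, C=4, D=1)
step 2: fire γ:  (A=5, B=2, C=4, D=1) → (A=5, B=3, C=4, D=1)
step 3: fire γ:  (A=5, B=3, C=4, D=1) → (A=5, B=4, C=4, D=1)
step 4: fire β:  (A=5, B=4, C=4, D=1) → (A=7, B=2, C=7, D=1)
step 5: fire β:  (A=7, B=2, C=7, D=1) → (A=9, B=0, C=10, D=1)

(A=9, B=0, C=10, D=1)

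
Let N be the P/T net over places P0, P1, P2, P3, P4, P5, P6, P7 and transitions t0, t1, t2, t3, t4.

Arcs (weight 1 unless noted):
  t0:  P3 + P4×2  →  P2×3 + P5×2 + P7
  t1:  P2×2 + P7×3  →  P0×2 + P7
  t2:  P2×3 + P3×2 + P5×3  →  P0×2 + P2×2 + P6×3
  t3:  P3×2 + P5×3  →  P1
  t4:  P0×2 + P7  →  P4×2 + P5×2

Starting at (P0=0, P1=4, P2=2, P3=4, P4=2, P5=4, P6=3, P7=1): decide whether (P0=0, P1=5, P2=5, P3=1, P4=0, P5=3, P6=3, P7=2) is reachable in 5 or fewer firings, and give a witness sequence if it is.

step 1: fire t0:  (P0=0, P1=4, P2=2, P3=4, P4=2, P5=4, P6=3, P7=1) → (P0=0, P1=4, P2=5, P3=3, P4=0, P5=6, P6=3, P7=2)
step 2: fire t3:  (P0=0, P1=4, P2=5, P3=3, P4=0, P5=6, P6=3, P7=2) → (P0=0, P1=5, P2=5, P3=1, P4=0, P5=3, P6=3, P7=2)

YES — reachable via ⟨t0, t3⟩ (2 firings)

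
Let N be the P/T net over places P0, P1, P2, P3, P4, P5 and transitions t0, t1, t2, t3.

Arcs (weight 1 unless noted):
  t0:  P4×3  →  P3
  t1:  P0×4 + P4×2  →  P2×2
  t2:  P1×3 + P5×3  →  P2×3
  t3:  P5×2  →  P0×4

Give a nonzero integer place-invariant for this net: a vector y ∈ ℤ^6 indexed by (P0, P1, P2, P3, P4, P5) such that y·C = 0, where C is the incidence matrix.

Incidence matrix C (rows=places, cols=transitions):
       t0   t1   t2   t3
   P0   0   -4    0    4
   P1   0    0   -3    0
   P2   0    2    3    0
   P3   1    0    0    0
   P4  -3   -2    0    0
   P5   0    0   -3   -2

Candidate y = [0, 1, 1, 3, 1, 0]; check y·C column-wise:
  col t0: 1·0 + 1·0 + 3·1 + 1·-3 = 0
  col t1: 0·-4 + 1·0 + 1·2 + 3·0 + 1·-2 = 0
  col t2: 1·-3 + 1·3 + 3·0 + 1·0 + 0·-3 = 0
  col t3: 0·4 + 1·0 + 1·0 + 3·0 + 1·0 + 0·-2 = 0

y = (P0:0, P1:1, P2:1, P3:3, P4:1, P5:0)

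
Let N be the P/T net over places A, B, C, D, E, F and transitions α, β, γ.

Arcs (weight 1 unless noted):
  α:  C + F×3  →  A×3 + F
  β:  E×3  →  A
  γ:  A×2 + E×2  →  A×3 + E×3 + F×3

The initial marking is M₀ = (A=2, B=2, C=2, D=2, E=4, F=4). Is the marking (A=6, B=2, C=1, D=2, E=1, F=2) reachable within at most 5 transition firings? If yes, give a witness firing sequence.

step 1: fire α:  (A=2, B=2, C=2, D=2, E=4, F=4) → (A=5, B=2, C=1, D=2, E=4, F=2)
step 2: fire β:  (A=5, B=2, C=1, D=2, E=4, F=2) → (A=6, B=2, C=1, D=2, E=1, F=2)

YES — reachable via ⟨α, β⟩ (2 firings)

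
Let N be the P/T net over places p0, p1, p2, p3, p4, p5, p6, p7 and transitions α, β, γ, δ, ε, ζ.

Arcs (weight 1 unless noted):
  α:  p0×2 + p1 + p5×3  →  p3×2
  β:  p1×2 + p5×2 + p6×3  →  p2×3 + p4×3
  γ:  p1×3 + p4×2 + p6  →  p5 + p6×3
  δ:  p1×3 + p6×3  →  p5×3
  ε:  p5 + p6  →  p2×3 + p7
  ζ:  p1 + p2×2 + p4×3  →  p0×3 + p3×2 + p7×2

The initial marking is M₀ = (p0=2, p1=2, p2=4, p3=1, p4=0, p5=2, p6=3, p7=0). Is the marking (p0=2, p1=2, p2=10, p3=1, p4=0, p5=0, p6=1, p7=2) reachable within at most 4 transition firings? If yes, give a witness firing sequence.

YES — reachable via ⟨ε, ε⟩ (2 firings)

step 1: fire ε:  (p0=2, p1=2, p2=4, p3=1, p4=0, p5=2, p6=3, p7=0) → (p0=2, p1=2, p2=7, p3=1, p4=0, p5=1, p6=2, p7=1)
step 2: fire ε:  (p0=2, p1=2, p2=7, p3=1, p4=0, p5=1, p6=2, p7=1) → (p0=2, p1=2, p2=10, p3=1, p4=0, p5=0, p6=1, p7=2)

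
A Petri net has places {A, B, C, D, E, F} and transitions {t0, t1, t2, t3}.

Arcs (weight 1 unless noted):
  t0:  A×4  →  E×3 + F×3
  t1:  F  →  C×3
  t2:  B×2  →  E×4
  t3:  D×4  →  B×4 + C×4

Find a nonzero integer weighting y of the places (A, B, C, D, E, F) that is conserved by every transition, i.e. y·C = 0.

y = (A:3, B:8, C:0, D:8, E:4, F:0)

Incidence matrix C (rows=places, cols=transitions):
       t0   t1   t2   t3
    A  -4    0    0    0
    B   0    0   -2    4
    C   0    3    0    4
    D   0    0    0   -4
    E   3    0    4    0
    F   3   -1    0    0

Candidate y = [3, 8, 0, 8, 4, 0]; check y·C column-wise:
  col t0: 3·-4 + 8·0 + 8·0 + 4·3 + 0·3 = 0
  col t1: 3·0 + 8·0 + 0·3 + 8·0 + 4·0 + 0·-1 = 0
  col t2: 3·0 + 8·-2 + 8·0 + 4·4 = 0
  col t3: 3·0 + 8·4 + 0·4 + 8·-4 + 4·0 = 0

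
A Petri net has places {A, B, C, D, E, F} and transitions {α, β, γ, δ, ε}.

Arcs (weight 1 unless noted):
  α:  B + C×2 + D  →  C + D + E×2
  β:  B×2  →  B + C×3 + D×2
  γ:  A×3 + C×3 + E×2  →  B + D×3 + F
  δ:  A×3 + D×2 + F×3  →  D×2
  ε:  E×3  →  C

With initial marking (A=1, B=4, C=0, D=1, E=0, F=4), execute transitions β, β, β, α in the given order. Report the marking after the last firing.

(A=1, B=0, C=8, D=7, E=2, F=4)

step 1: fire β:  (A=1, B=4, C=0, D=1, E=0, F=4) → (A=1, B=3, C=3, D=3, E=0, F=4)
step 2: fire β:  (A=1, B=3, C=3, D=3, E=0, F=4) → (A=1, B=2, C=6, D=5, E=0, F=4)
step 3: fire β:  (A=1, B=2, C=6, D=5, E=0, F=4) → (A=1, B=1, C=9, D=7, E=0, F=4)
step 4: fire α:  (A=1, B=1, C=9, D=7, E=0, F=4) → (A=1, B=0, C=8, D=7, E=2, F=4)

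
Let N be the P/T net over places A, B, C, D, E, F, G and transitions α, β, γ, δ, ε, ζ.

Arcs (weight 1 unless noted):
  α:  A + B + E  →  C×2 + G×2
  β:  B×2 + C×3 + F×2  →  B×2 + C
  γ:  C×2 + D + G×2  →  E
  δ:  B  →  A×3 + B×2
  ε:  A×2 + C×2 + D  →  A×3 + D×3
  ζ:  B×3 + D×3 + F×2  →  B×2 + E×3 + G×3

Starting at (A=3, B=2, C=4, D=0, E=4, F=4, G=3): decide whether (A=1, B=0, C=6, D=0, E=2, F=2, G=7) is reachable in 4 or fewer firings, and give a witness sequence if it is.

YES — reachable via ⟨β, α, α⟩ (3 firings)

step 1: fire β:  (A=3, B=2, C=4, D=0, E=4, F=4, G=3) → (A=3, B=2, C=2, D=0, E=4, F=2, G=3)
step 2: fire α:  (A=3, B=2, C=2, D=0, E=4, F=2, G=3) → (A=2, B=1, C=4, D=0, E=3, F=2, G=5)
step 3: fire α:  (A=2, B=1, C=4, D=0, E=3, F=2, G=5) → (A=1, B=0, C=6, D=0, E=2, F=2, G=7)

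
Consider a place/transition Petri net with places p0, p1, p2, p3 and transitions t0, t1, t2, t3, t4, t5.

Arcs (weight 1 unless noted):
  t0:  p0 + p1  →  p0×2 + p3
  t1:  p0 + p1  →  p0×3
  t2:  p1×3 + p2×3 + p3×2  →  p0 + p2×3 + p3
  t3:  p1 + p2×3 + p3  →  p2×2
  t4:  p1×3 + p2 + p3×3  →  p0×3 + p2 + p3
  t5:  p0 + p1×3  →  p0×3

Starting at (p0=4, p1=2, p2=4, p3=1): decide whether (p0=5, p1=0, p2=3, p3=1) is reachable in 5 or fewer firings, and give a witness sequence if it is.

YES — reachable via ⟨t0, t3⟩ (2 firings)

step 1: fire t0:  (p0=4, p1=2, p2=4, p3=1) → (p0=5, p1=1, p2=4, p3=2)
step 2: fire t3:  (p0=5, p1=1, p2=4, p3=2) → (p0=5, p1=0, p2=3, p3=1)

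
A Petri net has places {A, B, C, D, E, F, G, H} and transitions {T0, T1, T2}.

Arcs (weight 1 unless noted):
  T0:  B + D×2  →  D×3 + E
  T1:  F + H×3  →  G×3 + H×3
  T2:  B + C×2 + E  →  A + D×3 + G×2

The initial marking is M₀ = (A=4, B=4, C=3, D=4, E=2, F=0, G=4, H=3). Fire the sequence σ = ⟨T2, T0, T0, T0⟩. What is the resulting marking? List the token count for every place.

(A=5, B=0, C=1, D=10, E=4, F=0, G=6, H=3)

step 1: fire T2:  (A=4, B=4, C=3, D=4, E=2, F=0, G=4, H=3) → (A=5, B=3, C=1, D=7, E=1, F=0, G=6, H=3)
step 2: fire T0:  (A=5, B=3, C=1, D=7, E=1, F=0, G=6, H=3) → (A=5, B=2, C=1, D=8, E=2, F=0, G=6, H=3)
step 3: fire T0:  (A=5, B=2, C=1, D=8, E=2, F=0, G=6, H=3) → (A=5, B=1, C=1, D=9, E=3, F=0, G=6, H=3)
step 4: fire T0:  (A=5, B=1, C=1, D=9, E=3, F=0, G=6, H=3) → (A=5, B=0, C=1, D=10, E=4, F=0, G=6, H=3)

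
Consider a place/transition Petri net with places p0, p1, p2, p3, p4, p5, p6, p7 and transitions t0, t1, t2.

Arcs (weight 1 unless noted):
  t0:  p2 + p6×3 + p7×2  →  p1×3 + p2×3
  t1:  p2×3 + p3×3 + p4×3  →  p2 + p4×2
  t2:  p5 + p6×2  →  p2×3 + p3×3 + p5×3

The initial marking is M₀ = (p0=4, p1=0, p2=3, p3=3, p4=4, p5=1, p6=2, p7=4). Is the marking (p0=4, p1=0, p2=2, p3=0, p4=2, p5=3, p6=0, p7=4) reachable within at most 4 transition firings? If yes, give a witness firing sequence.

YES — reachable via ⟨t1, t2, t1⟩ (3 firings)

step 1: fire t1:  (p0=4, p1=0, p2=3, p3=3, p4=4, p5=1, p6=2, p7=4) → (p0=4, p1=0, p2=1, p3=0, p4=3, p5=1, p6=2, p7=4)
step 2: fire t2:  (p0=4, p1=0, p2=1, p3=0, p4=3, p5=1, p6=2, p7=4) → (p0=4, p1=0, p2=4, p3=3, p4=3, p5=3, p6=0, p7=4)
step 3: fire t1:  (p0=4, p1=0, p2=4, p3=3, p4=3, p5=3, p6=0, p7=4) → (p0=4, p1=0, p2=2, p3=0, p4=2, p5=3, p6=0, p7=4)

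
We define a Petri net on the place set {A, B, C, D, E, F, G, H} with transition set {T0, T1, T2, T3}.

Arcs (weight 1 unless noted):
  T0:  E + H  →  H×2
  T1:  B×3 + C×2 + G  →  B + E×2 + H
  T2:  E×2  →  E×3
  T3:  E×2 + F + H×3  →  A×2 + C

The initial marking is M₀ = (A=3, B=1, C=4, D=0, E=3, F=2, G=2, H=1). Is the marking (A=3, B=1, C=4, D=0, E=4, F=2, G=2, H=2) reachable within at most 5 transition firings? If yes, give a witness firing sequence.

step 1: fire T0:  (A=3, B=1, C=4, D=0, E=3, F=2, G=2, H=1) → (A=3, B=1, C=4, D=0, E=2, F=2, G=2, H=2)
step 2: fire T2:  (A=3, B=1, C=4, D=0, E=2, F=2, G=2, H=2) → (A=3, B=1, C=4, D=0, E=3, F=2, G=2, H=2)
step 3: fire T2:  (A=3, B=1, C=4, D=0, E=3, F=2, G=2, H=2) → (A=3, B=1, C=4, D=0, E=4, F=2, G=2, H=2)

YES — reachable via ⟨T0, T2, T2⟩ (3 firings)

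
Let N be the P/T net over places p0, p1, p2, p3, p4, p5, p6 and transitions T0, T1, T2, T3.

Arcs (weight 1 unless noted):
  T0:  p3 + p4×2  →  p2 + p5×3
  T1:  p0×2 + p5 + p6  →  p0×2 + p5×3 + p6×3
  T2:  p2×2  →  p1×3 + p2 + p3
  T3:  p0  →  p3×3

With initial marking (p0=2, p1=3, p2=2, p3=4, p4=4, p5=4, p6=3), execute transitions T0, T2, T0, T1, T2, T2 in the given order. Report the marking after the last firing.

(p0=2, p1=12, p2=1, p3=5, p4=0, p5=12, p6=5)

step 1: fire T0:  (p0=2, p1=3, p2=2, p3=4, p4=4, p5=4, p6=3) → (p0=2, p1=3, p2=3, p3=3, p4=2, p5=7, p6=3)
step 2: fire T2:  (p0=2, p1=3, p2=3, p3=3, p4=2, p5=7, p6=3) → (p0=2, p1=6, p2=2, p3=4, p4=2, p5=7, p6=3)
step 3: fire T0:  (p0=2, p1=6, p2=2, p3=4, p4=2, p5=7, p6=3) → (p0=2, p1=6, p2=3, p3=3, p4=0, p5=10, p6=3)
step 4: fire T1:  (p0=2, p1=6, p2=3, p3=3, p4=0, p5=10, p6=3) → (p0=2, p1=6, p2=3, p3=3, p4=0, p5=12, p6=5)
step 5: fire T2:  (p0=2, p1=6, p2=3, p3=3, p4=0, p5=12, p6=5) → (p0=2, p1=9, p2=2, p3=4, p4=0, p5=12, p6=5)
step 6: fire T2:  (p0=2, p1=9, p2=2, p3=4, p4=0, p5=12, p6=5) → (p0=2, p1=12, p2=1, p3=5, p4=0, p5=12, p6=5)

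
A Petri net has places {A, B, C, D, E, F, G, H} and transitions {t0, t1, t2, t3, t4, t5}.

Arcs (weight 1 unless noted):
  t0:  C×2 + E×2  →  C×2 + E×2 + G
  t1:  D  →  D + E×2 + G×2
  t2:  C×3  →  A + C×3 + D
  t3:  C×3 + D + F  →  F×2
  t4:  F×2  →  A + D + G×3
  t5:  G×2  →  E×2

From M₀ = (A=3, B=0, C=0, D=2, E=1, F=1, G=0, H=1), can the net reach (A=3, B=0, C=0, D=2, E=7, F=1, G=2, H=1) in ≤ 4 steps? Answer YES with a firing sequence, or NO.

YES — reachable via ⟨t1, t1, t5⟩ (3 firings)

step 1: fire t1:  (A=3, B=0, C=0, D=2, E=1, F=1, G=0, H=1) → (A=3, B=0, C=0, D=2, E=3, F=1, G=2, H=1)
step 2: fire t1:  (A=3, B=0, C=0, D=2, E=3, F=1, G=2, H=1) → (A=3, B=0, C=0, D=2, E=5, F=1, G=4, H=1)
step 3: fire t5:  (A=3, B=0, C=0, D=2, E=5, F=1, G=4, H=1) → (A=3, B=0, C=0, D=2, E=7, F=1, G=2, H=1)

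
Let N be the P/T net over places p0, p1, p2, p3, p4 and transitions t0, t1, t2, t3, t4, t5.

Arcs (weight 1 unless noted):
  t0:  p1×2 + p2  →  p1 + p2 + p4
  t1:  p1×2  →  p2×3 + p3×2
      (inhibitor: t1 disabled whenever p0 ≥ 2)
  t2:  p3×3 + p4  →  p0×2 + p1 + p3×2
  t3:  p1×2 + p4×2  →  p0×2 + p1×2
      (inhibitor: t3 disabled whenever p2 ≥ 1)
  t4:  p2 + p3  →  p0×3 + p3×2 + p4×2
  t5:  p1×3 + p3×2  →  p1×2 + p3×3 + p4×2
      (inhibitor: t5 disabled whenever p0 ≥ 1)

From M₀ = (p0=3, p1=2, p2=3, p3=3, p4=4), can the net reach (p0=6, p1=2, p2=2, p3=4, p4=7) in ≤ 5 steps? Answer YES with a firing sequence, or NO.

NO — not reachable within 5 firings

depth 0: 1 marking
depth 1: 4 markings reached so far
depth 2: 8 markings reached so far
depth 3: 14 markings reached so far
depth 4: 21 markings reached so far
depth 5: 29 markings reached so far
target is not among the 29 markings reachable within 5 steps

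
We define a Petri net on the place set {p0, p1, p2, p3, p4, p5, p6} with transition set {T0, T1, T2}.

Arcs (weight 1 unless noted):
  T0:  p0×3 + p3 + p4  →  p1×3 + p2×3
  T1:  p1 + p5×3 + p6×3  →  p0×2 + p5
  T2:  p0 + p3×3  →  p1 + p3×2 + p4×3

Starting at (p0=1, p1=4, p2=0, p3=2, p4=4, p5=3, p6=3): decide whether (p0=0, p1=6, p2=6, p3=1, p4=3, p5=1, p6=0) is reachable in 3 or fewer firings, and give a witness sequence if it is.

NO — not reachable within 3 firings

depth 0: 1 marking
depth 1: 2 markings reached so far
depth 2: 3 markings reached so far
depth 3: 3 markings reached so far
(frontier empty at depth 3; search complete)
target is not among the 3 markings reachable within 3 steps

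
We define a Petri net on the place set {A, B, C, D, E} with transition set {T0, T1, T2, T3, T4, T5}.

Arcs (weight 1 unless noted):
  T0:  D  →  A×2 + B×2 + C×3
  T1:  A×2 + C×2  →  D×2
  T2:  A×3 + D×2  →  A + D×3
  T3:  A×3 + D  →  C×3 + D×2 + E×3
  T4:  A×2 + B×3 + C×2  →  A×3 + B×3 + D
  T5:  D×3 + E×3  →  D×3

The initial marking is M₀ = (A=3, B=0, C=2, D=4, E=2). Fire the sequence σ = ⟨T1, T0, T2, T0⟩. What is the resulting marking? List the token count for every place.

step 1: fire T1:  (A=3, B=0, C=2, D=4, E=2) → (A=1, B=0, C=0, D=6, E=2)
step 2: fire T0:  (A=1, B=0, C=0, D=6, E=2) → (A=3, B=2, C=3, D=5, E=2)
step 3: fire T2:  (A=3, B=2, C=3, D=5, E=2) → (A=1, B=2, C=3, D=6, E=2)
step 4: fire T0:  (A=1, B=2, C=3, D=6, E=2) → (A=3, B=4, C=6, D=5, E=2)

(A=3, B=4, C=6, D=5, E=2)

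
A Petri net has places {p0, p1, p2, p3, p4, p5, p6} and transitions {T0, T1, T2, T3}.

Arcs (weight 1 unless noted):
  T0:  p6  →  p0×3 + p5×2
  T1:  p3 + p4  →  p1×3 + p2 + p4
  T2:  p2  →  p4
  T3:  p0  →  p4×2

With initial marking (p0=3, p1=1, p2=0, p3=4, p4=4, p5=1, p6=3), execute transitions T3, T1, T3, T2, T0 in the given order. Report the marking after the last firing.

(p0=4, p1=4, p2=0, p3=3, p4=9, p5=3, p6=2)

step 1: fire T3:  (p0=3, p1=1, p2=0, p3=4, p4=4, p5=1, p6=3) → (p0=2, p1=1, p2=0, p3=4, p4=6, p5=1, p6=3)
step 2: fire T1:  (p0=2, p1=1, p2=0, p3=4, p4=6, p5=1, p6=3) → (p0=2, p1=4, p2=1, p3=3, p4=6, p5=1, p6=3)
step 3: fire T3:  (p0=2, p1=4, p2=1, p3=3, p4=6, p5=1, p6=3) → (p0=1, p1=4, p2=1, p3=3, p4=8, p5=1, p6=3)
step 4: fire T2:  (p0=1, p1=4, p2=1, p3=3, p4=8, p5=1, p6=3) → (p0=1, p1=4, p2=0, p3=3, p4=9, p5=1, p6=3)
step 5: fire T0:  (p0=1, p1=4, p2=0, p3=3, p4=9, p5=1, p6=3) → (p0=4, p1=4, p2=0, p3=3, p4=9, p5=3, p6=2)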